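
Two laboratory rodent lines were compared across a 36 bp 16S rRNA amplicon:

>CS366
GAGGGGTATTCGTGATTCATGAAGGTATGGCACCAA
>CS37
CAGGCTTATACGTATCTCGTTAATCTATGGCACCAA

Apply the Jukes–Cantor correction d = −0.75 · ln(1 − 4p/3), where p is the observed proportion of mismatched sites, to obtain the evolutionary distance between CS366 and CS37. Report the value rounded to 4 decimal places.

The sequences differ at positions 1 (G/C), 5 (G/C), 6 (G/T), 10 (T/A), 14 (G/A), 15 (A/T), 16 (T/C), 19 (A/G), 21 (G/T), 24 (G/T), 25 (G/C).
p = 11/36 = 0.305556.
d = −0.75 · ln(1 − (4/3)·0.305556) = −0.75 · ln(0.592592) = −0.75 · (-0.523249) = 0.3924.

0.3924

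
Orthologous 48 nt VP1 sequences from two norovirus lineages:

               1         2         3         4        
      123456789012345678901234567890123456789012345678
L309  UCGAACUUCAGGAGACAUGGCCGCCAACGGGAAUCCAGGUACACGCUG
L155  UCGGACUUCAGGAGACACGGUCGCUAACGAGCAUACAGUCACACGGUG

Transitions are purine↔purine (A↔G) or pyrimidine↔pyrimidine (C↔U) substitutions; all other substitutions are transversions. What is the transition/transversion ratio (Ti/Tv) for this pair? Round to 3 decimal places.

Differing sites — 4:A/G (Ti); 18:U/C (Ti); 21:C/U (Ti); 25:C/U (Ti); 30:G/A (Ti); 32:A/C (Tv); 35:C/A (Tv); 39:G/U (Tv); 40:U/C (Ti); 46:C/G (Tv).
Of the 10 differences, 6 transitions and 4 transversions, so Ti/Tv = 6/4 = 1.500.

1.500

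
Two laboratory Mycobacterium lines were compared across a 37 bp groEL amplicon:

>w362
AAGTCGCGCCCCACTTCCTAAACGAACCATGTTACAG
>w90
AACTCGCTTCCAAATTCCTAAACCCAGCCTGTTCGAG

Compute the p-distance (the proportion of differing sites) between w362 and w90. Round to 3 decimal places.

Differing sites — 3:G/C; 8:G/T; 9:C/T; 12:C/A; 14:C/A; 24:G/C; 25:A/C; 27:C/G; 29:A/C; 34:A/C; 35:C/G.
There are 11 differences over 37 sites, so p = 11/37 = 0.297.

0.297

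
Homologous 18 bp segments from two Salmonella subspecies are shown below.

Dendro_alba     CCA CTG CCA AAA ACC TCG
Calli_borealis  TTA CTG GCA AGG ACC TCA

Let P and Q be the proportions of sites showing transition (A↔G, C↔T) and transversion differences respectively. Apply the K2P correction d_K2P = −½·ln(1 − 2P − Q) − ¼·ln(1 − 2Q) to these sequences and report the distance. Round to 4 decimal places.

Differing sites — 1:C/T (Ti); 2:C/T (Ti); 7:C/G (Tv); 11:A/G (Ti); 12:A/G (Ti); 18:G/A (Ti).
Of the 6 differences, 5 transitions and 1 transversion over 18 sites: P = 5/18 = 0.277778, Q = 1/18 = 0.055556.
d = −0.5·ln(0.388888) − 0.25·ln(0.888888) = −0.5·(-0.944464) − 0.25·(-0.117784) = 0.5017.

0.5017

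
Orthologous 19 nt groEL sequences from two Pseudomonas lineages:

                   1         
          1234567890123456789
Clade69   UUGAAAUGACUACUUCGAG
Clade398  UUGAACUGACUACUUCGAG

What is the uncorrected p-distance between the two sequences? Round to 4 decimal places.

A single mismatch occurs at site 6 (A/C).
There are 1 differences over 19 sites, so p = 1/19 = 0.0526.

0.0526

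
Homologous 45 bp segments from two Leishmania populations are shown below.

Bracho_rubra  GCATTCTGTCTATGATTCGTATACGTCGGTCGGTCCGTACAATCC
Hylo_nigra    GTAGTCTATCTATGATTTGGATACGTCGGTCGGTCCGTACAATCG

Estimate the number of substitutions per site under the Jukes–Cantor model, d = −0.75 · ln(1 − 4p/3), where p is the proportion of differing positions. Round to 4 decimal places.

The sequences differ at positions 2 (C/T), 4 (T/G), 8 (G/A), 18 (C/T), 20 (T/G), 45 (C/G).
p = 6/45 = 0.133333.
d = −0.75 · ln(1 − (4/3)·0.133333) = −0.75 · ln(0.822223) = −0.75 · (-0.195744) = 0.1468.

0.1468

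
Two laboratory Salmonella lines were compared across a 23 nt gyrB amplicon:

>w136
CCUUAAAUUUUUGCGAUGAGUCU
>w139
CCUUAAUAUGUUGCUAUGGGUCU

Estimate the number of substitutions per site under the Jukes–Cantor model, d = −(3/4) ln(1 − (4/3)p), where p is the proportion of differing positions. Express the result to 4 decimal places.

0.2567

Differing sites — 7:A/U; 8:U/A; 10:U/G; 15:G/U; 19:A/G.
p = 5/23 = 0.217391.
d = −0.75 · ln(1 − (4/3)·0.217391) = −0.75 · ln(0.710145) = −0.75 · (-0.342286) = 0.2567.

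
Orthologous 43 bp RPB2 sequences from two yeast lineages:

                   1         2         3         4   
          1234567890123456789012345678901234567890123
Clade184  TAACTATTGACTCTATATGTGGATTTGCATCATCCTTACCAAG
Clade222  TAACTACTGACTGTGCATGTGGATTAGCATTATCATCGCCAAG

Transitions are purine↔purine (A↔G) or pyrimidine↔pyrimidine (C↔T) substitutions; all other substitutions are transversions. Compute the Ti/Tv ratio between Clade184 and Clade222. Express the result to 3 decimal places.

Mismatches occur at site 7 (T/C, transition), site 13 (C/G, transversion), site 15 (A/G, transition), site 16 (T/C, transition), site 26 (T/A, transversion), site 31 (C/T, transition), site 35 (C/A, transversion), site 37 (T/C, transition), site 38 (A/G, transition).
Of the 9 differences, 6 transitions and 3 transversions, so Ti/Tv = 6/3 = 2.000.

2.000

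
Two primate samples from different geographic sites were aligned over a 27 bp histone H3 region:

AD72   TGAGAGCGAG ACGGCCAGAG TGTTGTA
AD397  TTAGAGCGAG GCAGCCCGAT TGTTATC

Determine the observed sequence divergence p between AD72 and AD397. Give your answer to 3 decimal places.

0.259

Differing sites — 2:G/T; 11:A/G; 13:G/A; 17:A/C; 20:G/T; 25:G/A; 27:A/C.
There are 7 differences over 27 sites, so p = 7/27 = 0.259.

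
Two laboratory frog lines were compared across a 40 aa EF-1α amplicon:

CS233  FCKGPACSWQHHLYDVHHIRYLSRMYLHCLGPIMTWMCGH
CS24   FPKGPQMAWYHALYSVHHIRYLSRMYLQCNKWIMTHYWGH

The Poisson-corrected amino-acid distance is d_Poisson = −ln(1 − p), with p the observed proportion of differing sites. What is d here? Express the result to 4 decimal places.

Differing sites — 2:C/P; 6:A/Q; 7:C/M; 8:S/A; 10:Q/Y; 12:H/A; 15:D/S; 28:H/Q; 30:L/N; 31:G/K; 32:P/W; 36:W/H; 37:M/Y; 38:C/W.
p = 14/40 = 0.350000.
d = −ln(1 − 0.350000) = −ln(0.650000) = 0.4308.

0.4308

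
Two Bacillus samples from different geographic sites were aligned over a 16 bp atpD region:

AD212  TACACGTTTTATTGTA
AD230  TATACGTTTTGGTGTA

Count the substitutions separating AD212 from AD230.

3

The sequences differ at positions 3 (C/T), 11 (A/G), 12 (T/G).
That gives 3 mismatches out of 16 aligned sites, so the Hamming distance is 3.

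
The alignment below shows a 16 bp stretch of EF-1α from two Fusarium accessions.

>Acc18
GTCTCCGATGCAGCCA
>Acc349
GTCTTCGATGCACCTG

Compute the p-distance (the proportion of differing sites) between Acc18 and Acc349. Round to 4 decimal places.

Mismatches occur at site 5 (C→T), site 13 (G→C), site 15 (C→T), site 16 (A→G).
There are 4 differences over 16 sites, so p = 4/16 = 0.2500.

0.2500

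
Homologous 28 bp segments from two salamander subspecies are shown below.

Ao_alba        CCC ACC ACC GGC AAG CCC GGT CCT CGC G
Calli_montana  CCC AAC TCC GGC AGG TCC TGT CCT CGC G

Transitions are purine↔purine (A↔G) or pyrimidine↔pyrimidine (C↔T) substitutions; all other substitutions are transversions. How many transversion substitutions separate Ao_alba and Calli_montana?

3

The sequences differ at positions 5 (C/A, transversion), 7 (A/T, transversion), 14 (A/G, transition), 16 (C/T, transition), 19 (G/T, transversion).
Of the 5 differences, 2 transitions and 3 transversions, so the answer is 3.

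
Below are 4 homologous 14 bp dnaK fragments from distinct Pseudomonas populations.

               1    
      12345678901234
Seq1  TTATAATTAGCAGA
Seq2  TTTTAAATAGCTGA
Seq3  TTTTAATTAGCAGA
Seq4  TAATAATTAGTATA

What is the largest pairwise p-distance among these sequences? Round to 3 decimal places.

Pairwise Hamming distances:
  Seq1 vs Seq2: 3
  Seq1 vs Seq3: 1
  Seq1 vs Seq4: 3
  Seq2 vs Seq3: 2
  Seq2 vs Seq4: 6
  Seq3 vs Seq4: 4
The largest is 6 mismatches, between Seq2 and Seq4; p = 6/14 = 0.429.

0.429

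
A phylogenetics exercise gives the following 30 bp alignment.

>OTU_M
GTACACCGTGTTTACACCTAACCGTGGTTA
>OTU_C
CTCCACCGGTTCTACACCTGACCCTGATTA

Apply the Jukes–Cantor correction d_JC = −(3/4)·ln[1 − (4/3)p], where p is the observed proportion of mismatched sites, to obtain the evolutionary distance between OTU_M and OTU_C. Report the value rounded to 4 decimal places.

0.3295

Differing sites — 1:G/C; 3:A/C; 9:T/G; 10:G/T; 12:T/C; 20:A/G; 24:G/C; 27:G/A.
p = 8/30 = 0.266667.
d = −0.75 · ln(1 − (4/3)·0.266667) = −0.75 · ln(0.644444) = −0.75 · (-0.439367) = 0.3295.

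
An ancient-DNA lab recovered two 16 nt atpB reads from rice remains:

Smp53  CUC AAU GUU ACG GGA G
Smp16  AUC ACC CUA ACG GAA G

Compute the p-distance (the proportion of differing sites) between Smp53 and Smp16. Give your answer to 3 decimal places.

0.375

The sequences differ at positions 1 (C/A), 5 (A/C), 6 (U/C), 7 (G/C), 9 (U/A), 14 (G/A).
There are 6 differences over 16 sites, so p = 6/16 = 0.375.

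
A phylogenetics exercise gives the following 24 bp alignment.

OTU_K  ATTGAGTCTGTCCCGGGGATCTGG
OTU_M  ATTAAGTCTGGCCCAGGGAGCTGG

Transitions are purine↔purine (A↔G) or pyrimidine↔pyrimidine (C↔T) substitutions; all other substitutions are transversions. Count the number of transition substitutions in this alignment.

2

The sequences differ at positions 4 (G/A, transition), 11 (T/G, transversion), 15 (G/A, transition), 20 (T/G, transversion).
Of the 4 differences, 2 transitions and 2 transversions, so the answer is 2.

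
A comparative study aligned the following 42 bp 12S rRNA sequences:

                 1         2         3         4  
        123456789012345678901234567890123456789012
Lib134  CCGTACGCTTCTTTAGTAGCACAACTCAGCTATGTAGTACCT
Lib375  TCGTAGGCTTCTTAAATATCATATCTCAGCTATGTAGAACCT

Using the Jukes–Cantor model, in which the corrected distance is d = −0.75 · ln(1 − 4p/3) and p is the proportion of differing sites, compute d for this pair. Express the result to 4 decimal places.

The sequences differ at positions 1 (C/T), 6 (C/G), 14 (T/A), 16 (G/A), 19 (G/T), 22 (C/T), 24 (A/T), 38 (T/A).
p = 8/42 = 0.190476.
d = −0.75 · ln(1 − (4/3)·0.190476) = −0.75 · ln(0.746032) = −0.75 · (-0.292987) = 0.2197.

0.2197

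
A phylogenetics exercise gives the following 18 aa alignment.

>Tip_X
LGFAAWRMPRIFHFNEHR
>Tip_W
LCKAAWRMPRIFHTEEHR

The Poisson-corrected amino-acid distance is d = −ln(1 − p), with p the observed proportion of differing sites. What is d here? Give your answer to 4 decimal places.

0.2513

Mismatches occur at site 2 (G↔C), site 3 (F↔K), site 14 (F↔T), site 15 (N↔E).
p = 4/18 = 0.222222.
d = −ln(1 − 0.222222) = −ln(0.777778) = 0.2513.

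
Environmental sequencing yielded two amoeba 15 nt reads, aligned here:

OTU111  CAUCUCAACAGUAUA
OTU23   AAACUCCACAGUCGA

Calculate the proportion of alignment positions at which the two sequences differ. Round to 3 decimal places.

0.333

Differing sites — 1:C/A; 3:U/A; 7:A/C; 13:A/C; 14:U/G.
There are 5 differences over 15 sites, so p = 5/15 = 0.333.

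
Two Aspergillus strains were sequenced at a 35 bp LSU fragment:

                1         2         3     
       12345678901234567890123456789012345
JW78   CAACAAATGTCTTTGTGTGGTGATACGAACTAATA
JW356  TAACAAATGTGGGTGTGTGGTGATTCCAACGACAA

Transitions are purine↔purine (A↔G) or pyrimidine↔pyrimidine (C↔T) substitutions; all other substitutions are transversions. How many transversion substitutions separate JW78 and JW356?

Differing sites — 1:C/T (Ti); 11:C/G (Tv); 12:T/G (Tv); 13:T/G (Tv); 25:A/T (Tv); 27:G/C (Tv); 31:T/G (Tv); 33:A/C (Tv); 34:T/A (Tv).
Of the 9 differences, 1 transition and 8 transversions, so the answer is 8.

8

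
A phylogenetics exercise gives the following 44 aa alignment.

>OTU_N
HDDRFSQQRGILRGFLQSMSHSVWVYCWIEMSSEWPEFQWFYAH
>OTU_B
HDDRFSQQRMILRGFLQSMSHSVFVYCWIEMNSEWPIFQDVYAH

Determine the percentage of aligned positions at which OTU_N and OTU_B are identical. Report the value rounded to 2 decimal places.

The sequences differ at positions 10 (G/M), 24 (W/F), 32 (S/N), 37 (E/I), 40 (W/D), 41 (F/V).
38 of the 44 sites match, so the percent identity is 38/44 × 100 = 86.36%.

86.36%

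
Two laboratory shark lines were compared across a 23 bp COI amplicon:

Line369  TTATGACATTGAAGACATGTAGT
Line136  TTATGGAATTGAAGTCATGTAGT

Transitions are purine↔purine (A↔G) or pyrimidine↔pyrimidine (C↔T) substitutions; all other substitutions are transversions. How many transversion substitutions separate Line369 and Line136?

Differing sites — 6:A/G (Ti); 7:C/A (Tv); 15:A/T (Tv).
Of the 3 differences, 1 transition and 2 transversions, so the answer is 2.

2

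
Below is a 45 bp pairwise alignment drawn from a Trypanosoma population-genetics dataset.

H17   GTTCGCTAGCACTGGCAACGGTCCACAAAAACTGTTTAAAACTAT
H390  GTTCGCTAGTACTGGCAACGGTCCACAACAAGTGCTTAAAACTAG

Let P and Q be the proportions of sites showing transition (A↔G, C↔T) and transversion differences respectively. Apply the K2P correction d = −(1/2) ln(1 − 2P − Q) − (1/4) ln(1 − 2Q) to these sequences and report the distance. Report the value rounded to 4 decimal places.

0.1203

Mismatches occur at site 10 (C/T, transition), site 29 (A/C, transversion), site 32 (C/G, transversion), site 35 (T/C, transition), site 45 (T/G, transversion).
Of the 5 differences, 2 transitions and 3 transversions over 45 sites: P = 2/45 = 0.044444, Q = 3/45 = 0.066667.
d = −0.5·ln(0.844445) − 0.25·ln(0.866666) = −0.5·(-0.169076) − 0.25·(-0.143102) = 0.1203.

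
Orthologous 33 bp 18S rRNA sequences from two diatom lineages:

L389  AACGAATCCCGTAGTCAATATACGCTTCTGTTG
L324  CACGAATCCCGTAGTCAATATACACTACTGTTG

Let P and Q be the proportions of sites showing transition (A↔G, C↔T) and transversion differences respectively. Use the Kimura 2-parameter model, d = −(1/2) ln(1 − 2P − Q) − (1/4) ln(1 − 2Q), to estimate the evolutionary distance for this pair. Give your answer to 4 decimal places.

Differing sites — 1:A/C (Tv); 24:G/A (Ti); 27:T/A (Tv).
Of the 3 differences, 1 transition and 2 transversions over 33 sites: P = 1/33 = 0.030303, Q = 2/33 = 0.060606.
d = −0.5·ln(0.878788) − 0.25·ln(0.878788) = −0.5·(-0.129212) − 0.25·(-0.129212) = 0.0969.

0.0969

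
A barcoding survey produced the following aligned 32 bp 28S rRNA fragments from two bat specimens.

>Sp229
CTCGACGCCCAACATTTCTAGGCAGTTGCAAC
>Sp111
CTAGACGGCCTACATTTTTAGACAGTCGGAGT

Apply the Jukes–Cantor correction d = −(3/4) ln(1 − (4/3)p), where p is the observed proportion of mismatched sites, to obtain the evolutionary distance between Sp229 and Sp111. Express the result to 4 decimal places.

0.3525

Differing sites — 3:C/A; 8:C/G; 11:A/T; 18:C/T; 22:G/A; 27:T/C; 29:C/G; 31:A/G; 32:C/T.
p = 9/32 = 0.281250.
d = −0.75 · ln(1 − (4/3)·0.281250) = −0.75 · ln(0.625000) = −0.75 · (-0.470004) = 0.3525.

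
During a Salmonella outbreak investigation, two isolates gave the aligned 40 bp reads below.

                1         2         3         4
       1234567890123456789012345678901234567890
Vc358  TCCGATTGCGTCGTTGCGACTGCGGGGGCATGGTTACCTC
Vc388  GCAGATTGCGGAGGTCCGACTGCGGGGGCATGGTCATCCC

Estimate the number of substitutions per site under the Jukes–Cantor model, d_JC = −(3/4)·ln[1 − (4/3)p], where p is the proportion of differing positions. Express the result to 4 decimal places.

Mismatches occur at site 1 (T↔G), site 3 (C↔A), site 11 (T↔G), site 12 (C↔A), site 14 (T↔G), site 16 (G↔C), site 35 (T↔C), site 37 (C↔T), site 39 (T↔C).
p = 9/40 = 0.225000.
d = −0.75 · ln(1 − (4/3)·0.225000) = −0.75 · ln(0.700000) = −0.75 · (-0.356675) = 0.2675.

0.2675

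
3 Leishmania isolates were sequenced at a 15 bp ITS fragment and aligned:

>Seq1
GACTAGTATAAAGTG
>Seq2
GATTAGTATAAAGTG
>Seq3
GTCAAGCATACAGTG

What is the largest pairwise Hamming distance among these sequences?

5

Pairwise Hamming distances:
  Seq1 vs Seq2: 1
  Seq1 vs Seq3: 4
  Seq2 vs Seq3: 5
The largest is 5, between Seq2 and Seq3.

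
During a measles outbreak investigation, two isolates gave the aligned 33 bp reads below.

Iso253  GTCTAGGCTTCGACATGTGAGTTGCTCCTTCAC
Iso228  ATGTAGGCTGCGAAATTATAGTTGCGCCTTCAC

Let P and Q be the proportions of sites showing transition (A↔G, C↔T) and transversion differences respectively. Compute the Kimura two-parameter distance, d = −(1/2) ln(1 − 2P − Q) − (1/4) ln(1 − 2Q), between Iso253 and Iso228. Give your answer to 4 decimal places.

Differing sites — 1:G/A (Ti); 3:C/G (Tv); 10:T/G (Tv); 14:C/A (Tv); 17:G/T (Tv); 18:T/A (Tv); 19:G/T (Tv); 26:T/G (Tv).
Of the 8 differences, 1 transition and 7 transversions over 33 sites: P = 1/33 = 0.030303, Q = 7/33 = 0.212121.
d = −0.5·ln(0.727273) − 0.25·ln(0.575758) = −0.5·(-0.318453) − 0.25·(-0.552068) = 0.2972.

0.2972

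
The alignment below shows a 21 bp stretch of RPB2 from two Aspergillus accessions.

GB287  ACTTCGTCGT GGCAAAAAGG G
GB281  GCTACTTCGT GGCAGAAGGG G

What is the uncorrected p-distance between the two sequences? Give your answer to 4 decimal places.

0.2381

Mismatches occur at site 1 (A↔G), site 4 (T↔A), site 6 (G↔T), site 15 (A↔G), site 18 (A↔G).
There are 5 differences over 21 sites, so p = 5/21 = 0.2381.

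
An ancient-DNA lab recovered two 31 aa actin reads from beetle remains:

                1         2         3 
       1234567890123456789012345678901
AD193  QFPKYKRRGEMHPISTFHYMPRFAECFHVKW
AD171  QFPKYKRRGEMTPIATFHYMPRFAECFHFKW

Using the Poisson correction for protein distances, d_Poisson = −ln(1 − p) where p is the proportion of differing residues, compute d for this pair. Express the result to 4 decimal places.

Mismatches occur at site 12 (H↔T), site 15 (S↔A), site 29 (V↔F).
p = 3/31 = 0.096774.
d = −ln(1 − 0.096774) = −ln(0.903226) = 0.1018.

0.1018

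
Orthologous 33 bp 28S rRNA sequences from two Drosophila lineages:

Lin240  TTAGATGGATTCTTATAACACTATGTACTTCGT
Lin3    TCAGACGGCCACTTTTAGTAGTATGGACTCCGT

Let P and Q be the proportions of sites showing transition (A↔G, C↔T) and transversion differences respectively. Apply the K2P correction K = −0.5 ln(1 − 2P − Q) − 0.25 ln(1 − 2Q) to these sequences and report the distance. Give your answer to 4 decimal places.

Mismatches occur at site 2 (T↔C, transition), site 6 (T↔C, transition), site 9 (A↔C, transversion), site 10 (T↔C, transition), site 11 (T↔A, transversion), site 15 (A↔T, transversion), site 18 (A↔G, transition), site 19 (C↔T, transition), site 21 (C↔G, transversion), site 26 (T↔G, transversion), site 30 (T↔C, transition).
Of the 11 differences, 6 transitions and 5 transversions over 33 sites: P = 6/33 = 0.181818, Q = 5/33 = 0.151515.
d = −0.5·ln(0.484849) − 0.25·ln(0.696970) = −0.5·(-0.723918) − 0.25·(-0.361013) = 0.4522.

0.4522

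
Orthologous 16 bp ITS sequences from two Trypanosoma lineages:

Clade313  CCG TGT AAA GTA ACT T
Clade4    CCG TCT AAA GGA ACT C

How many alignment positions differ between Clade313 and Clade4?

3

The sequences differ at positions 5 (G/C), 11 (T/G), 16 (T/C).
That gives 3 mismatches out of 16 aligned sites, so the Hamming distance is 3.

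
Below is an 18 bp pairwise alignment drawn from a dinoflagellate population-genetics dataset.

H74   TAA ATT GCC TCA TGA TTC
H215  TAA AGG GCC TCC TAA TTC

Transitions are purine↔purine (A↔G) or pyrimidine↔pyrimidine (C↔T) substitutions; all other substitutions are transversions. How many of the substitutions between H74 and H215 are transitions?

1

Differing sites — 5:T/G (Tv); 6:T/G (Tv); 12:A/C (Tv); 14:G/A (Ti).
Of the 4 differences, 1 transition and 3 transversions, so the answer is 1.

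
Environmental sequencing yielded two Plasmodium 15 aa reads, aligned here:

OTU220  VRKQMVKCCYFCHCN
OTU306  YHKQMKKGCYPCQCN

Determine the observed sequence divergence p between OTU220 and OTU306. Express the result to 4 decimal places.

0.4000

Differing sites — 1:V/Y; 2:R/H; 6:V/K; 8:C/G; 11:F/P; 13:H/Q.
There are 6 differences over 15 sites, so p = 6/15 = 0.4000.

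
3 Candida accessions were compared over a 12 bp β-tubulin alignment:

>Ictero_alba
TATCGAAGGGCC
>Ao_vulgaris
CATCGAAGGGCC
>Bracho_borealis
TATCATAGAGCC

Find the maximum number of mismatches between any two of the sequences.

Pairwise Hamming distances:
  Ictero_alba vs Ao_vulgaris: 1
  Ictero_alba vs Bracho_borealis: 3
  Ao_vulgaris vs Bracho_borealis: 4
The largest is 4, between Ao_vulgaris and Bracho_borealis.

4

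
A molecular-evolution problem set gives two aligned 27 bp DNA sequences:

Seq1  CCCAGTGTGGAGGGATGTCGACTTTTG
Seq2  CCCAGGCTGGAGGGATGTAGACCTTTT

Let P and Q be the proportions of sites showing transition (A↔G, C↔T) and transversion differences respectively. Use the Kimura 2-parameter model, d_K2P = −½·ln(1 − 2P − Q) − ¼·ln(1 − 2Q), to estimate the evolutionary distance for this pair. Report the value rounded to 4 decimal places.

0.2135

Mismatches occur at site 6 (T↔G, transversion), site 7 (G↔C, transversion), site 19 (C↔A, transversion), site 23 (T↔C, transition), site 27 (G↔T, transversion).
Of the 5 differences, 1 transition and 4 transversions over 27 sites: P = 1/27 = 0.037037, Q = 4/27 = 0.148148.
d = −0.5·ln(0.777778) − 0.25·ln(0.703704) = −0.5·(-0.251314) − 0.25·(-0.351397) = 0.2135.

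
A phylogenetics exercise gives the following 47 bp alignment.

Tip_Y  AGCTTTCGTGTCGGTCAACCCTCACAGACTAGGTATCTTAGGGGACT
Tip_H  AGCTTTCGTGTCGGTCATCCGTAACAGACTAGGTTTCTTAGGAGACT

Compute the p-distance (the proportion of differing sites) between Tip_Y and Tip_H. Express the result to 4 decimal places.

0.1064

Differing sites — 18:A/T; 21:C/G; 23:C/A; 35:A/T; 43:G/A.
There are 5 differences over 47 sites, so p = 5/47 = 0.1064.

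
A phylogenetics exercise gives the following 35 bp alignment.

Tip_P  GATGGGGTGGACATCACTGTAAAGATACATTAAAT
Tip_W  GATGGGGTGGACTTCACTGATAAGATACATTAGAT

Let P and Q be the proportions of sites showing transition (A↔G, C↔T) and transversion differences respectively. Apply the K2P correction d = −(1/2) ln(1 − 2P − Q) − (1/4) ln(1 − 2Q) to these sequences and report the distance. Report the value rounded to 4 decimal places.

0.1241

Mismatches occur at site 13 (A→T, transversion), site 20 (T→A, transversion), site 21 (A→T, transversion), site 33 (A→G, transition).
Of the 4 differences, 1 transition and 3 transversions over 35 sites: P = 1/35 = 0.028571, Q = 3/35 = 0.085714.
d = −0.5·ln(0.857144) − 0.25·ln(0.828572) = −0.5·(-0.154149) − 0.25·(-0.188052) = 0.1241.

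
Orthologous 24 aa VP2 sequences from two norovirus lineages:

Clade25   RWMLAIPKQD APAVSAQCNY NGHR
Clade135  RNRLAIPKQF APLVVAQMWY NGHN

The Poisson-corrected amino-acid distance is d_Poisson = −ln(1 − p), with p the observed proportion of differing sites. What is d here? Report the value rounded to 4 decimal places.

The sequences differ at positions 2 (W/N), 3 (M/R), 10 (D/F), 13 (A/L), 15 (S/V), 18 (C/M), 19 (N/W), 24 (R/N).
p = 8/24 = 0.333333.
d = −ln(1 − 0.333333) = −ln(0.666667) = 0.4055.

0.4055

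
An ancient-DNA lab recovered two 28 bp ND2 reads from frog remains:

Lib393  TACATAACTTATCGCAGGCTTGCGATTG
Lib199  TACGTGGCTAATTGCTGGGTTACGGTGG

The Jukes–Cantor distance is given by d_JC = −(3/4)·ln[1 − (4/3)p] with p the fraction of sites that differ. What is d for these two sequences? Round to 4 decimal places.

Mismatches occur at site 4 (A/G), site 6 (A/G), site 7 (A/G), site 10 (T/A), site 13 (C/T), site 16 (A/T), site 19 (C/G), site 22 (G/A), site 25 (A/G), site 27 (T/G).
p = 10/28 = 0.357143.
d = −0.75 · ln(1 − (4/3)·0.357143) = −0.75 · ln(0.523809) = −0.75 · (-0.646628) = 0.4850.

0.4850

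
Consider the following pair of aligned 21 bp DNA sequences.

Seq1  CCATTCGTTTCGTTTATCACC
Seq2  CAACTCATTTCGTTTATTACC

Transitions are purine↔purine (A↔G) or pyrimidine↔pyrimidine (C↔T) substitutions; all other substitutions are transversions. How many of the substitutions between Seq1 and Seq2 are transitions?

3

Differing sites — 2:C/A (Tv); 4:T/C (Ti); 7:G/A (Ti); 18:C/T (Ti).
Of the 4 differences, 3 transitions and 1 transversion, so the answer is 3.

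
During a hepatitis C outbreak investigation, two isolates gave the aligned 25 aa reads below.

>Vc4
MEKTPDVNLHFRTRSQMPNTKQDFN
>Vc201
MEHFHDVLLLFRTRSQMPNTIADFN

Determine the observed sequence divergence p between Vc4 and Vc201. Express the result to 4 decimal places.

0.2800

Differing sites — 3:K/H; 4:T/F; 5:P/H; 8:N/L; 10:H/L; 21:K/I; 22:Q/A.
There are 7 differences over 25 sites, so p = 7/25 = 0.2800.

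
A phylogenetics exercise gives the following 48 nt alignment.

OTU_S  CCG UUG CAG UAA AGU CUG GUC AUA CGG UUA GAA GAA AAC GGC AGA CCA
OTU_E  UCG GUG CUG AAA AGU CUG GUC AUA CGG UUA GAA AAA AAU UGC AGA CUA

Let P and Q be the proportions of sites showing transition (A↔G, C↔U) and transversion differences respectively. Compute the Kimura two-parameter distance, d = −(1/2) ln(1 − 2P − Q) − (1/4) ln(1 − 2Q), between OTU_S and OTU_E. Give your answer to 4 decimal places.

0.1894

Mismatches occur at site 1 (C→U, transition), site 4 (U→G, transversion), site 8 (A→U, transversion), site 10 (U→A, transversion), site 34 (G→A, transition), site 39 (C→U, transition), site 40 (G→U, transversion), site 47 (C→U, transition).
Of the 8 differences, 4 transitions and 4 transversions over 48 sites: P = 4/48 = 0.083333, Q = 4/48 = 0.083333.
d = −0.5·ln(0.750001) − 0.25·ln(0.833334) = −0.5·(-0.287681) − 0.25·(-0.182321) = 0.1894.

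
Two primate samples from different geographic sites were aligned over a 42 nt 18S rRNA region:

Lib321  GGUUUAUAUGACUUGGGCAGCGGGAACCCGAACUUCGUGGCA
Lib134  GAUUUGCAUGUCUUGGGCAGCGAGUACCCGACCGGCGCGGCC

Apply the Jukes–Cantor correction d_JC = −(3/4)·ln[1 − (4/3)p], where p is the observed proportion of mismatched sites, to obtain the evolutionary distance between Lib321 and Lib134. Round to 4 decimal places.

0.3222

Mismatches occur at site 2 (G↔A), site 6 (A↔G), site 7 (U↔C), site 11 (A↔U), site 23 (G↔A), site 25 (A↔U), site 32 (A↔C), site 34 (U↔G), site 35 (U↔G), site 38 (U↔C), site 42 (A↔C).
p = 11/42 = 0.261905.
d = −0.75 · ln(1 − (4/3)·0.261905) = −0.75 · ln(0.650793) = −0.75 · (-0.429564) = 0.3222.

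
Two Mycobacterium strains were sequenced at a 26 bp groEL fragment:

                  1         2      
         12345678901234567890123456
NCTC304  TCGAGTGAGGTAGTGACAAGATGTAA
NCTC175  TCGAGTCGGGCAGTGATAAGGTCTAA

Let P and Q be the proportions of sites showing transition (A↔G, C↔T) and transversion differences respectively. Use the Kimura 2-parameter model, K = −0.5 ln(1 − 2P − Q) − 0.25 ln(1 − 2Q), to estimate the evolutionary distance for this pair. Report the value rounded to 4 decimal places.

0.2845

The sequences differ at positions 7 (G/C, transversion), 8 (A/G, transition), 11 (T/C, transition), 17 (C/T, transition), 21 (A/G, transition), 23 (G/C, transversion).
Of the 6 differences, 4 transitions and 2 transversions over 26 sites: P = 4/26 = 0.153846, Q = 2/26 = 0.076923.
d = −0.5·ln(0.615385) − 0.25·ln(0.846154) = −0.5·(-0.485507) − 0.25·(-0.167054) = 0.2845.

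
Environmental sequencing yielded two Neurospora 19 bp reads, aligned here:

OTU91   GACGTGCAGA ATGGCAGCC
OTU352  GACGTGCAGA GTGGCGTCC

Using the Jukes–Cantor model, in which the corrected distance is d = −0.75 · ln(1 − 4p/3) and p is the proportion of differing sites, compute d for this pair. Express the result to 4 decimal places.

0.1773

Differing sites — 11:A/G; 16:A/G; 17:G/T.
p = 3/19 = 0.157895.
d = −0.75 · ln(1 − (4/3)·0.157895) = −0.75 · ln(0.789473) = −0.75 · (-0.236390) = 0.1773.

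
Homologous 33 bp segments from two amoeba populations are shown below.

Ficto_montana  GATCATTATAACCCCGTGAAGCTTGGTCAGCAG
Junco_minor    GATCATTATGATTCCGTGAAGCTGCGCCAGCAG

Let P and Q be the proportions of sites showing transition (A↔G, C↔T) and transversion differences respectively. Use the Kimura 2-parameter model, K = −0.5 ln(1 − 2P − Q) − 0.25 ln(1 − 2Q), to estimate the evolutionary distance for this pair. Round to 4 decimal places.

0.2128

Differing sites — 10:A/G (Ti); 12:C/T (Ti); 13:C/T (Ti); 24:T/G (Tv); 25:G/C (Tv); 27:T/C (Ti).
Of the 6 differences, 4 transitions and 2 transversions over 33 sites: P = 4/33 = 0.121212, Q = 2/33 = 0.060606.
d = −0.5·ln(0.696970) − 0.25·ln(0.878788) = −0.5·(-0.361013) − 0.25·(-0.129212) = 0.2128.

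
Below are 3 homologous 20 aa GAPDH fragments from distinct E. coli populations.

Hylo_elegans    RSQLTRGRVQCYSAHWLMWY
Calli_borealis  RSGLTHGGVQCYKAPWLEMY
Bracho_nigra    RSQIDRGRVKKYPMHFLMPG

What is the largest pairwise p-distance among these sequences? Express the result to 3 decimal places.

Pairwise Hamming distances:
  Hylo_elegans vs Calli_borealis: 7
  Hylo_elegans vs Bracho_nigra: 9
  Calli_borealis vs Bracho_nigra: 14
The largest is 14 mismatches, between Calli_borealis and Bracho_nigra; p = 14/20 = 0.700.

0.700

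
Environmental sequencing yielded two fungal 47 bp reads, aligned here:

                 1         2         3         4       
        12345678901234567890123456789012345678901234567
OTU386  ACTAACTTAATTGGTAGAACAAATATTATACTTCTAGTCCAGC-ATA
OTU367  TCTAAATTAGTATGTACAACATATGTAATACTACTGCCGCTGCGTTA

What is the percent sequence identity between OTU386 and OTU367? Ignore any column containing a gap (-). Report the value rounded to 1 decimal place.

Excluding the 1 gap column leaves 46 comparable sites.
The sequences differ at positions 1 (A/T), 6 (C/A), 10 (A/G), 12 (T/A), 13 (G/T), 17 (G/C), 22 (A/T), 25 (A/G), 27 (T/A), 33 (T/A), 36 (A/G), 37 (G/C), 38 (T/C), 39 (C/G), 41 (A/T), 45 (A/T).
30 of the 46 comparable sites match, so the percent identity is 30/46 × 100 = 65.2%.

65.2%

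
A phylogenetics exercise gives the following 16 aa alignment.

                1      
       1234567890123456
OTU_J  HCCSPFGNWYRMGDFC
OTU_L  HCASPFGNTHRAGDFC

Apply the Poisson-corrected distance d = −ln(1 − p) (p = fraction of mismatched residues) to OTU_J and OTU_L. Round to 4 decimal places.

0.2877

Mismatches occur at site 3 (C/A), site 9 (W/T), site 10 (Y/H), site 12 (M/A).
p = 4/16 = 0.250000.
d = −ln(1 − 0.250000) = −ln(0.750000) = 0.2877.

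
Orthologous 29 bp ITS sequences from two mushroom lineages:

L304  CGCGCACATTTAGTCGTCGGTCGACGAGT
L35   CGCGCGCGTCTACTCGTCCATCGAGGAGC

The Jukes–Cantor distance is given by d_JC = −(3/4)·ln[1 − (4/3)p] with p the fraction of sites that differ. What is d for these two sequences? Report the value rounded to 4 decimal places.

The sequences differ at positions 6 (A/G), 8 (A/G), 10 (T/C), 13 (G/C), 19 (G/C), 20 (G/A), 25 (C/G), 29 (T/C).
p = 8/29 = 0.275862.
d = −0.75 · ln(1 − (4/3)·0.275862) = −0.75 · ln(0.632184) = −0.75 · (-0.458575) = 0.3439.

0.3439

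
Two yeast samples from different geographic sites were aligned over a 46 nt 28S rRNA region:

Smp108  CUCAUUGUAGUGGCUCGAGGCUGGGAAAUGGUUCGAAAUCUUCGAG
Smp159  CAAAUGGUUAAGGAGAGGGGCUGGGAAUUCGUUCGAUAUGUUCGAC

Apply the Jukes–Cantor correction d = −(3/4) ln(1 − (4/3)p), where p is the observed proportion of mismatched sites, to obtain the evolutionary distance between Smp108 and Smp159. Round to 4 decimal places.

0.4279

Differing sites — 2:U/A; 3:C/A; 6:U/G; 9:A/U; 10:G/A; 11:U/A; 14:C/A; 15:U/G; 16:C/A; 18:A/G; 28:A/U; 30:G/C; 37:A/U; 40:C/G; 46:G/C.
p = 15/46 = 0.326087.
d = −0.75 · ln(1 − (4/3)·0.326087) = −0.75 · ln(0.565217) = −0.75 · (-0.570546) = 0.4279.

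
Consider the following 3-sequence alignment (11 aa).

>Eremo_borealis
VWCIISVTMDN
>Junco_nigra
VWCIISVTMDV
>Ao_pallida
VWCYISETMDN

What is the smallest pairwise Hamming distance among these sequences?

1

Pairwise Hamming distances:
  Eremo_borealis vs Junco_nigra: 1
  Eremo_borealis vs Ao_pallida: 2
  Junco_nigra vs Ao_pallida: 3
The smallest is 1, between Eremo_borealis and Junco_nigra.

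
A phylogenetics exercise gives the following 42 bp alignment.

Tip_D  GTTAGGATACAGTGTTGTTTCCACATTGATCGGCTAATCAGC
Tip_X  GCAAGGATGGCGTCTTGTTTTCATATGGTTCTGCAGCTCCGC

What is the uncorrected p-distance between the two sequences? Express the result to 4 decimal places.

The sequences differ at positions 2 (T/C), 3 (T/A), 9 (A/G), 10 (C/G), 11 (A/C), 14 (G/C), 21 (C/T), 24 (C/T), 27 (T/G), 29 (A/T), 32 (G/T), 35 (T/A), 36 (A/G), 37 (A/C), 40 (A/C).
There are 15 differences over 42 sites, so p = 15/42 = 0.3571.

0.3571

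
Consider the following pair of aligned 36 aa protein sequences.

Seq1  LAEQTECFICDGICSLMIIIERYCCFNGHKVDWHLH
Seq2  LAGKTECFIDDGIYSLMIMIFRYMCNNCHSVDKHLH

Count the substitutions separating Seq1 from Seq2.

11

The sequences differ at positions 3 (E/G), 4 (Q/K), 10 (C/D), 14 (C/Y), 19 (I/M), 21 (E/F), 24 (C/M), 26 (F/N), 28 (G/C), 30 (K/S), 33 (W/K).
That gives 11 mismatches out of 36 aligned sites, so the Hamming distance is 11.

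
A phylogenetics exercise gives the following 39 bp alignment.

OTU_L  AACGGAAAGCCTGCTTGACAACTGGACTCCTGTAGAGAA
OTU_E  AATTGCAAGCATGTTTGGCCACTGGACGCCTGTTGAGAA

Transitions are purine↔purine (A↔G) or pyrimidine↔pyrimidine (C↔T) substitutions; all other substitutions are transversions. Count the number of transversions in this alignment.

The sequences differ at positions 3 (C/T, transition), 4 (G/T, transversion), 6 (A/C, transversion), 11 (C/A, transversion), 14 (C/T, transition), 18 (A/G, transition), 20 (A/C, transversion), 28 (T/G, transversion), 34 (A/T, transversion).
Of the 9 differences, 3 transitions and 6 transversions, so the answer is 6.

6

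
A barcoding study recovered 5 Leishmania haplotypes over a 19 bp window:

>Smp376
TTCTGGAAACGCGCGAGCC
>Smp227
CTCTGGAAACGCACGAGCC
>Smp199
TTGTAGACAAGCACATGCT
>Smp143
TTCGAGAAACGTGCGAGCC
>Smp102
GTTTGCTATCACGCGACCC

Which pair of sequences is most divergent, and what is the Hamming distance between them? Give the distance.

Pairwise Hamming distances:
  Smp376 vs Smp227: 2
  Smp376 vs Smp199: 8
  Smp376 vs Smp143: 3
  Smp376 vs Smp102: 7
  Smp227 vs Smp199: 8
  Smp227 vs Smp143: 5
  Smp227 vs Smp102: 8
  Smp199 vs Smp143: 9
  Smp199 vs Smp102: 14
  Smp143 vs Smp102: 10
The largest is 14, between Smp199 and Smp102.

14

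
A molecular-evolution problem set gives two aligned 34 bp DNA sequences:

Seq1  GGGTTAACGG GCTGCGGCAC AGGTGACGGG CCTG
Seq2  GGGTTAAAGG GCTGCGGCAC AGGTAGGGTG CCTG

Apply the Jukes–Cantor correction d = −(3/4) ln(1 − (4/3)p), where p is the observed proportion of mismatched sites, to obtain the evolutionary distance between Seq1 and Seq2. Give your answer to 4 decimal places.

Differing sites — 8:C/A; 25:G/A; 26:A/G; 27:C/G; 29:G/T.
p = 5/34 = 0.147059.
d = −0.75 · ln(1 − (4/3)·0.147059) = −0.75 · ln(0.803921) = −0.75 · (-0.218254) = 0.1637.

0.1637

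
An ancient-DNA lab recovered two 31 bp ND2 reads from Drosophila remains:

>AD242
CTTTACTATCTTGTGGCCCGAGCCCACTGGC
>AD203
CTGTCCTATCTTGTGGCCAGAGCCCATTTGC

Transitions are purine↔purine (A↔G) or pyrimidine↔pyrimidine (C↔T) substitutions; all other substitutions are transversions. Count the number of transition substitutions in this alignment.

1

Differing sites — 3:T/G (Tv); 5:A/C (Tv); 19:C/A (Tv); 27:C/T (Ti); 29:G/T (Tv).
Of the 5 differences, 1 transition and 4 transversions, so the answer is 1.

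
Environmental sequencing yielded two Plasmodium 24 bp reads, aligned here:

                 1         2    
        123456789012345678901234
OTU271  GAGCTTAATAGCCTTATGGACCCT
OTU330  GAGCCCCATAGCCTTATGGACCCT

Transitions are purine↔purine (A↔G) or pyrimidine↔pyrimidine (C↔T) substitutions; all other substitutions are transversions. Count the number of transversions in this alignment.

1

Mismatches occur at site 5 (T↔C, transition), site 6 (T↔C, transition), site 7 (A↔C, transversion).
Of the 3 differences, 2 transitions and 1 transversion, so the answer is 1.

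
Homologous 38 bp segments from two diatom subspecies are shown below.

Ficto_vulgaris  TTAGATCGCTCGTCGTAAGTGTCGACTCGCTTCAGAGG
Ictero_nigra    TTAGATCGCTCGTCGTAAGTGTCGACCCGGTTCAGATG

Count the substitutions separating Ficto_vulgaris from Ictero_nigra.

3

Mismatches occur at site 27 (T→C), site 30 (C→G), site 37 (G→T).
That gives 3 mismatches out of 38 aligned sites, so the Hamming distance is 3.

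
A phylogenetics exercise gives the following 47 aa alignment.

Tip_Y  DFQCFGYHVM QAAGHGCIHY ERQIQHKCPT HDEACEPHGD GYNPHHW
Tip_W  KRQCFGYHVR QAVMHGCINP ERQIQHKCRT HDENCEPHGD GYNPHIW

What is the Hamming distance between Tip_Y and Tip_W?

Mismatches occur at site 1 (D/K), site 2 (F/R), site 10 (M/R), site 13 (A/V), site 14 (G/M), site 19 (H/N), site 20 (Y/P), site 29 (P/R), site 34 (A/N), site 46 (H/I).
That gives 10 mismatches out of 47 aligned sites, so the Hamming distance is 10.

10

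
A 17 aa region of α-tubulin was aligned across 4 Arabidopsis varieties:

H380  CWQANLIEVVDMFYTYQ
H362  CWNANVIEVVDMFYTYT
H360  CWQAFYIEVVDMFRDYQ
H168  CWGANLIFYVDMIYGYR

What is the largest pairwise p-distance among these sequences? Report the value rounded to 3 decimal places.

0.529

Pairwise Hamming distances:
  H380 vs H362: 3
  H380 vs H360: 4
  H380 vs H168: 6
  H362 vs H360: 6
  H362 vs H168: 7
  H360 vs H168: 9
The largest is 9 mismatches, between H360 and H168; p = 9/17 = 0.529.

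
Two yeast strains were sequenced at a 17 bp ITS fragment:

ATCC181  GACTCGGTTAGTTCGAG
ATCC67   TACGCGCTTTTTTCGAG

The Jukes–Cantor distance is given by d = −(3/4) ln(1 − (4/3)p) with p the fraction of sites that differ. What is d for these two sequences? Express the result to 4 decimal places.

0.3734

Differing sites — 1:G/T; 4:T/G; 7:G/C; 10:A/T; 11:G/T.
p = 5/17 = 0.294118.
d = −0.75 · ln(1 − (4/3)·0.294118) = −0.75 · ln(0.607843) = −0.75 · (-0.497839) = 0.3734.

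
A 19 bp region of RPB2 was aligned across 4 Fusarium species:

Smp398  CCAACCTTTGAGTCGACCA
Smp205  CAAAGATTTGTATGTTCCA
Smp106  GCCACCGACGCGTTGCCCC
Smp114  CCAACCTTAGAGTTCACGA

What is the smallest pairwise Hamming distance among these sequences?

4

Pairwise Hamming distances:
  Smp398 vs Smp205: 8
  Smp398 vs Smp106: 9
  Smp398 vs Smp114: 4
  Smp205 vs Smp106: 14
  Smp205 vs Smp114: 10
  Smp106 vs Smp114: 10
The smallest is 4, between Smp398 and Smp114.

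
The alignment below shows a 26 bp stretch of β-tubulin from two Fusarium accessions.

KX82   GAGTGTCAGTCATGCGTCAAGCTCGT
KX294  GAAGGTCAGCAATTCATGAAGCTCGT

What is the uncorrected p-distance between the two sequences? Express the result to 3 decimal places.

The sequences differ at positions 3 (G/A), 4 (T/G), 10 (T/C), 11 (C/A), 14 (G/T), 16 (G/A), 18 (C/G).
There are 7 differences over 26 sites, so p = 7/26 = 0.269.

0.269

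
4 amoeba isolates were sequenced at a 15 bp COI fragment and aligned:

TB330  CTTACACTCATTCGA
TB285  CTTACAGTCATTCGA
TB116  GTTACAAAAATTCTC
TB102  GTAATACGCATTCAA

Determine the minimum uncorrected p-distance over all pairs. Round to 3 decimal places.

0.067

Pairwise Hamming distances:
  TB330 vs TB285: 1
  TB330 vs TB116: 6
  TB330 vs TB102: 5
  TB285 vs TB116: 6
  TB285 vs TB102: 6
  TB116 vs TB102: 7
The smallest is 1 mismatch, between TB330 and TB285; p = 1/15 = 0.067.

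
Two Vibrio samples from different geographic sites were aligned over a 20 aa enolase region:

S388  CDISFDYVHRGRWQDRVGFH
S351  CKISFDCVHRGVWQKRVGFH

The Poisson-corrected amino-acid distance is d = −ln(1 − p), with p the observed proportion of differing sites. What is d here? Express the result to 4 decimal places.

0.2231

Differing sites — 2:D/K; 7:Y/C; 12:R/V; 15:D/K.
p = 4/20 = 0.200000.
d = −ln(1 − 0.200000) = −ln(0.800000) = 0.2231.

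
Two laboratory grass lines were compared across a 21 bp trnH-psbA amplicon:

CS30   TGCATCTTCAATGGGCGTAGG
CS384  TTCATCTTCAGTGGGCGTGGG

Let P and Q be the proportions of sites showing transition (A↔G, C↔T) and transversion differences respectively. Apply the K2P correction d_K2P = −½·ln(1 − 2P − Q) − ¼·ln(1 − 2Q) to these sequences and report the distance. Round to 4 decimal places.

0.1610

The sequences differ at positions 2 (G/T, transversion), 11 (A/G, transition), 19 (A/G, transition).
Of the 3 differences, 2 transitions and 1 transversion over 21 sites: P = 2/21 = 0.095238, Q = 1/21 = 0.047619.
d = −0.5·ln(0.761905) − 0.25·ln(0.904762) = −0.5·(-0.271933) − 0.25·(-0.100083) = 0.1610.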